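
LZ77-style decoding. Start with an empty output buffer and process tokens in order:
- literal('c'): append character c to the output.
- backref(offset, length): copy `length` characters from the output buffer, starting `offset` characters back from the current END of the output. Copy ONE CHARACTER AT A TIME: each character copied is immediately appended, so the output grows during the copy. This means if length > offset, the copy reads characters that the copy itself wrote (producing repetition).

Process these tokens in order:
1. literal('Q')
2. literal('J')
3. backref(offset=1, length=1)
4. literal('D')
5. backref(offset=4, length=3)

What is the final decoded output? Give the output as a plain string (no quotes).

Token 1: literal('Q'). Output: "Q"
Token 2: literal('J'). Output: "QJ"
Token 3: backref(off=1, len=1). Copied 'J' from pos 1. Output: "QJJ"
Token 4: literal('D'). Output: "QJJD"
Token 5: backref(off=4, len=3). Copied 'QJJ' from pos 0. Output: "QJJDQJJ"

Answer: QJJDQJJ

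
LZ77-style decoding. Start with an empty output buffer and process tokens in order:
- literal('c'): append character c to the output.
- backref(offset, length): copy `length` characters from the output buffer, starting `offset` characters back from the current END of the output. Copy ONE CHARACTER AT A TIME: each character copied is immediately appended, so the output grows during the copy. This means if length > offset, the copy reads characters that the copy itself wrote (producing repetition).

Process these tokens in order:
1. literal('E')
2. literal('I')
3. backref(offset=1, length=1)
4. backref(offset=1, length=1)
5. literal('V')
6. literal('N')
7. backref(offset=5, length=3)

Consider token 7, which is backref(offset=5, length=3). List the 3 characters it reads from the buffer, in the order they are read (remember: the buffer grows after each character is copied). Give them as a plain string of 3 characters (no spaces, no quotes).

Token 1: literal('E'). Output: "E"
Token 2: literal('I'). Output: "EI"
Token 3: backref(off=1, len=1). Copied 'I' from pos 1. Output: "EII"
Token 4: backref(off=1, len=1). Copied 'I' from pos 2. Output: "EIII"
Token 5: literal('V'). Output: "EIIIV"
Token 6: literal('N'). Output: "EIIIVN"
Token 7: backref(off=5, len=3). Buffer before: "EIIIVN" (len 6)
  byte 1: read out[1]='I', append. Buffer now: "EIIIVNI"
  byte 2: read out[2]='I', append. Buffer now: "EIIIVNII"
  byte 3: read out[3]='I', append. Buffer now: "EIIIVNIII"

Answer: III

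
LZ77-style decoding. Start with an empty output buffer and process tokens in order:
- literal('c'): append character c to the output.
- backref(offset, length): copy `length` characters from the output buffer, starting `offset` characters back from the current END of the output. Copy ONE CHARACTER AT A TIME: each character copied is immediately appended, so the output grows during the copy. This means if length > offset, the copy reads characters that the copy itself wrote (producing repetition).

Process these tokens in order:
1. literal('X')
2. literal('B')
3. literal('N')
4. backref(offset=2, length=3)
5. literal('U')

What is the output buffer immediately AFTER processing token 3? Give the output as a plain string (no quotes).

Answer: XBN

Derivation:
Token 1: literal('X'). Output: "X"
Token 2: literal('B'). Output: "XB"
Token 3: literal('N'). Output: "XBN"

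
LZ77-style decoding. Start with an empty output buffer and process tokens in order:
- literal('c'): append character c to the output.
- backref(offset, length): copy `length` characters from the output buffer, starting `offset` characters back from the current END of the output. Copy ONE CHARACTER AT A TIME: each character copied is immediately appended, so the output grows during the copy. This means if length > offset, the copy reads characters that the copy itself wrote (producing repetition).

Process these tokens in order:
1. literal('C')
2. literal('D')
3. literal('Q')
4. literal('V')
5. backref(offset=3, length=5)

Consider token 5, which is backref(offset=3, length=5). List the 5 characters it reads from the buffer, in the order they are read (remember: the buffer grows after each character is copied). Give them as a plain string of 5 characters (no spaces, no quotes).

Token 1: literal('C'). Output: "C"
Token 2: literal('D'). Output: "CD"
Token 3: literal('Q'). Output: "CDQ"
Token 4: literal('V'). Output: "CDQV"
Token 5: backref(off=3, len=5). Buffer before: "CDQV" (len 4)
  byte 1: read out[1]='D', append. Buffer now: "CDQVD"
  byte 2: read out[2]='Q', append. Buffer now: "CDQVDQ"
  byte 3: read out[3]='V', append. Buffer now: "CDQVDQV"
  byte 4: read out[4]='D', append. Buffer now: "CDQVDQVD"
  byte 5: read out[5]='Q', append. Buffer now: "CDQVDQVDQ"

Answer: DQVDQ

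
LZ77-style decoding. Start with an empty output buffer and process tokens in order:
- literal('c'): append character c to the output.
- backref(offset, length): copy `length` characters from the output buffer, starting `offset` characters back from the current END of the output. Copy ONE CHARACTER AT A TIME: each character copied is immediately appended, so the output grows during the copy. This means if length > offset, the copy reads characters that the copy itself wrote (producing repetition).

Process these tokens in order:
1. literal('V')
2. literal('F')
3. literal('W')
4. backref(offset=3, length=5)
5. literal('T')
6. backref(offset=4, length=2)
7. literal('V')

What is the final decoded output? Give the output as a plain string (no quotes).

Answer: VFWVFWVFTWVV

Derivation:
Token 1: literal('V'). Output: "V"
Token 2: literal('F'). Output: "VF"
Token 3: literal('W'). Output: "VFW"
Token 4: backref(off=3, len=5) (overlapping!). Copied 'VFWVF' from pos 0. Output: "VFWVFWVF"
Token 5: literal('T'). Output: "VFWVFWVFT"
Token 6: backref(off=4, len=2). Copied 'WV' from pos 5. Output: "VFWVFWVFTWV"
Token 7: literal('V'). Output: "VFWVFWVFTWVV"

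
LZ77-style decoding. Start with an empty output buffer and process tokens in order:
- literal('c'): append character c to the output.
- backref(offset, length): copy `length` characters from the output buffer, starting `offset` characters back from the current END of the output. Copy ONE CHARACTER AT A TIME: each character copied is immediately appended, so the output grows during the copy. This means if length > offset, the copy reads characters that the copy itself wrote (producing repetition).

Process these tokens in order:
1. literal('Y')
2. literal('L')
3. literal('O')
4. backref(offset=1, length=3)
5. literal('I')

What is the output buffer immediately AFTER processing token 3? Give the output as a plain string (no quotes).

Answer: YLO

Derivation:
Token 1: literal('Y'). Output: "Y"
Token 2: literal('L'). Output: "YL"
Token 3: literal('O'). Output: "YLO"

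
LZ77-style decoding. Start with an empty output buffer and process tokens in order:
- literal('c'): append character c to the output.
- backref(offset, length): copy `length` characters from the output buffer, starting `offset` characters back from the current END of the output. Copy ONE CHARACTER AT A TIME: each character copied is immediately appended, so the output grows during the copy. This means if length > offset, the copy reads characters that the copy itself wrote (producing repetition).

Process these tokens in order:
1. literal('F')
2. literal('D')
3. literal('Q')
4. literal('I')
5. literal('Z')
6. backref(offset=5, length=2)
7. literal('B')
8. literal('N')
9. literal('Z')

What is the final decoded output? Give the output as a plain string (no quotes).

Answer: FDQIZFDBNZ

Derivation:
Token 1: literal('F'). Output: "F"
Token 2: literal('D'). Output: "FD"
Token 3: literal('Q'). Output: "FDQ"
Token 4: literal('I'). Output: "FDQI"
Token 5: literal('Z'). Output: "FDQIZ"
Token 6: backref(off=5, len=2). Copied 'FD' from pos 0. Output: "FDQIZFD"
Token 7: literal('B'). Output: "FDQIZFDB"
Token 8: literal('N'). Output: "FDQIZFDBN"
Token 9: literal('Z'). Output: "FDQIZFDBNZ"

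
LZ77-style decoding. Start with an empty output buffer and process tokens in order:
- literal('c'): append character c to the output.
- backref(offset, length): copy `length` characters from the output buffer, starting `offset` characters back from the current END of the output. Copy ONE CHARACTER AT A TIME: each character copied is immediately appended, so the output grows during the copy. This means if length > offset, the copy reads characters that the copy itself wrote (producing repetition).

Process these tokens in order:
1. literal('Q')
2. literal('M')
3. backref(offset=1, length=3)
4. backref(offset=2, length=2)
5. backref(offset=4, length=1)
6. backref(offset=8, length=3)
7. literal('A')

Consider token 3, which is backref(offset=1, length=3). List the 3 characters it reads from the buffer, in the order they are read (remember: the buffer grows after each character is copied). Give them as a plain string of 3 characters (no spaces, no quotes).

Token 1: literal('Q'). Output: "Q"
Token 2: literal('M'). Output: "QM"
Token 3: backref(off=1, len=3). Buffer before: "QM" (len 2)
  byte 1: read out[1]='M', append. Buffer now: "QMM"
  byte 2: read out[2]='M', append. Buffer now: "QMMM"
  byte 3: read out[3]='M', append. Buffer now: "QMMMM"

Answer: MMM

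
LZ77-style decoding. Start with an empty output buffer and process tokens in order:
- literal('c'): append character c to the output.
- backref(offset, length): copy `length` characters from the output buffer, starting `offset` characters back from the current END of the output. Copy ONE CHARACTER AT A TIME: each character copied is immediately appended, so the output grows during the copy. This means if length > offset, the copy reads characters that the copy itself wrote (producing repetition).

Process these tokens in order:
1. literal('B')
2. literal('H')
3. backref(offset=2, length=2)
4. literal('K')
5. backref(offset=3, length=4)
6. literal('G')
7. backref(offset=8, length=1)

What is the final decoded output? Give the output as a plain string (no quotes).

Token 1: literal('B'). Output: "B"
Token 2: literal('H'). Output: "BH"
Token 3: backref(off=2, len=2). Copied 'BH' from pos 0. Output: "BHBH"
Token 4: literal('K'). Output: "BHBHK"
Token 5: backref(off=3, len=4) (overlapping!). Copied 'BHKB' from pos 2. Output: "BHBHKBHKB"
Token 6: literal('G'). Output: "BHBHKBHKBG"
Token 7: backref(off=8, len=1). Copied 'B' from pos 2. Output: "BHBHKBHKBGB"

Answer: BHBHKBHKBGB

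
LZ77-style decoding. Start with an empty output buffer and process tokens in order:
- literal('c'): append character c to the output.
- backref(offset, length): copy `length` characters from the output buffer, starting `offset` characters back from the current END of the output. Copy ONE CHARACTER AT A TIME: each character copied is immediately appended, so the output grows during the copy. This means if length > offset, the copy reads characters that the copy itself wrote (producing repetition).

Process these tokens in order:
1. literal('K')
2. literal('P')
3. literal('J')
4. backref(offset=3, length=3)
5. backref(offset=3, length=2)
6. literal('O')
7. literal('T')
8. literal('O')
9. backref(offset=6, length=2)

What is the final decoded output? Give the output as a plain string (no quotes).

Answer: KPJKPJKPOTOJK

Derivation:
Token 1: literal('K'). Output: "K"
Token 2: literal('P'). Output: "KP"
Token 3: literal('J'). Output: "KPJ"
Token 4: backref(off=3, len=3). Copied 'KPJ' from pos 0. Output: "KPJKPJ"
Token 5: backref(off=3, len=2). Copied 'KP' from pos 3. Output: "KPJKPJKP"
Token 6: literal('O'). Output: "KPJKPJKPO"
Token 7: literal('T'). Output: "KPJKPJKPOT"
Token 8: literal('O'). Output: "KPJKPJKPOTO"
Token 9: backref(off=6, len=2). Copied 'JK' from pos 5. Output: "KPJKPJKPOTOJK"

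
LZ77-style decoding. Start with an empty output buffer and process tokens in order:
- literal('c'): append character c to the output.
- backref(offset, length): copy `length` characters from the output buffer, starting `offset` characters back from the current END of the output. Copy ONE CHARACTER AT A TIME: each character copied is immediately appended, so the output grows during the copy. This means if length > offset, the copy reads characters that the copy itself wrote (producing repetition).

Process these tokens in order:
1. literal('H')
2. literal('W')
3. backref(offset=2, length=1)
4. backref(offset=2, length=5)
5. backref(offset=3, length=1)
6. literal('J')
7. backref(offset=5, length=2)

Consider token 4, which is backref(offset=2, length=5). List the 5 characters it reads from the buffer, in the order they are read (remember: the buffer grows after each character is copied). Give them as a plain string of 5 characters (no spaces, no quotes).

Token 1: literal('H'). Output: "H"
Token 2: literal('W'). Output: "HW"
Token 3: backref(off=2, len=1). Copied 'H' from pos 0. Output: "HWH"
Token 4: backref(off=2, len=5). Buffer before: "HWH" (len 3)
  byte 1: read out[1]='W', append. Buffer now: "HWHW"
  byte 2: read out[2]='H', append. Buffer now: "HWHWH"
  byte 3: read out[3]='W', append. Buffer now: "HWHWHW"
  byte 4: read out[4]='H', append. Buffer now: "HWHWHWH"
  byte 5: read out[5]='W', append. Buffer now: "HWHWHWHW"

Answer: WHWHW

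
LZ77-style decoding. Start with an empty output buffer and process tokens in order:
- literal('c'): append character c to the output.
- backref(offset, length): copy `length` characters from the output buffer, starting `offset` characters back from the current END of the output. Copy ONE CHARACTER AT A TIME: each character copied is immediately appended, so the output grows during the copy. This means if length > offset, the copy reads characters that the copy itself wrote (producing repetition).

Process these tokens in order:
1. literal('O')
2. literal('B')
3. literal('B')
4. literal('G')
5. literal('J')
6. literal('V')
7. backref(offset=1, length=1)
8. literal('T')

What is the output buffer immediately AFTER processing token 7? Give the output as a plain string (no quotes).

Answer: OBBGJVV

Derivation:
Token 1: literal('O'). Output: "O"
Token 2: literal('B'). Output: "OB"
Token 3: literal('B'). Output: "OBB"
Token 4: literal('G'). Output: "OBBG"
Token 5: literal('J'). Output: "OBBGJ"
Token 6: literal('V'). Output: "OBBGJV"
Token 7: backref(off=1, len=1). Copied 'V' from pos 5. Output: "OBBGJVV"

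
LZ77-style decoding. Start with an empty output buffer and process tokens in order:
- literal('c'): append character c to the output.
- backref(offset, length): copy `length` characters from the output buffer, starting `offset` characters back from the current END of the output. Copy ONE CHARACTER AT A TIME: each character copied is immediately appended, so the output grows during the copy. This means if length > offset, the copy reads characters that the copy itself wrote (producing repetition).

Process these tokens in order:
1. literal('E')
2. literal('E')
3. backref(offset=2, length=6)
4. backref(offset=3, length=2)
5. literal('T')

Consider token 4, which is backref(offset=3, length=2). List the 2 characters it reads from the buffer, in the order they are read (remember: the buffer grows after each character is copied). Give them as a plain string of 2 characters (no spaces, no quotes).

Token 1: literal('E'). Output: "E"
Token 2: literal('E'). Output: "EE"
Token 3: backref(off=2, len=6) (overlapping!). Copied 'EEEEEE' from pos 0. Output: "EEEEEEEE"
Token 4: backref(off=3, len=2). Buffer before: "EEEEEEEE" (len 8)
  byte 1: read out[5]='E', append. Buffer now: "EEEEEEEEE"
  byte 2: read out[6]='E', append. Buffer now: "EEEEEEEEEE"

Answer: EE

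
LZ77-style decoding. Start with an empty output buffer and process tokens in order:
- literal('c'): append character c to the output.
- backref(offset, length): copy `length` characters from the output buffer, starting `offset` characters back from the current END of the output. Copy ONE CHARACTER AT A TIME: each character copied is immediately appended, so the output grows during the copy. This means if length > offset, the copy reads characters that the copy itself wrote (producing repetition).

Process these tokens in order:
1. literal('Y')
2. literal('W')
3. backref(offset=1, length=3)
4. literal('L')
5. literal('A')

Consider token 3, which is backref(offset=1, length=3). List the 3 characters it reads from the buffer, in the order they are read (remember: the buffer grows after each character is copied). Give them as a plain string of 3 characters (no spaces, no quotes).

Token 1: literal('Y'). Output: "Y"
Token 2: literal('W'). Output: "YW"
Token 3: backref(off=1, len=3). Buffer before: "YW" (len 2)
  byte 1: read out[1]='W', append. Buffer now: "YWW"
  byte 2: read out[2]='W', append. Buffer now: "YWWW"
  byte 3: read out[3]='W', append. Buffer now: "YWWWW"

Answer: WWW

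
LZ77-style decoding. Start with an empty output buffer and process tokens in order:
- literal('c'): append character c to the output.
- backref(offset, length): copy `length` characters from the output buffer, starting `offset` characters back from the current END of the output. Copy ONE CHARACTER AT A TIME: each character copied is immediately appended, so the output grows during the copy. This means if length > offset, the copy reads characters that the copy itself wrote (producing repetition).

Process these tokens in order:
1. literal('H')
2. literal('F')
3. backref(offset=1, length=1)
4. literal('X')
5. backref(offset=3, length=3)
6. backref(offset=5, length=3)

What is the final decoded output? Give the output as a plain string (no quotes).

Token 1: literal('H'). Output: "H"
Token 2: literal('F'). Output: "HF"
Token 3: backref(off=1, len=1). Copied 'F' from pos 1. Output: "HFF"
Token 4: literal('X'). Output: "HFFX"
Token 5: backref(off=3, len=3). Copied 'FFX' from pos 1. Output: "HFFXFFX"
Token 6: backref(off=5, len=3). Copied 'FXF' from pos 2. Output: "HFFXFFXFXF"

Answer: HFFXFFXFXF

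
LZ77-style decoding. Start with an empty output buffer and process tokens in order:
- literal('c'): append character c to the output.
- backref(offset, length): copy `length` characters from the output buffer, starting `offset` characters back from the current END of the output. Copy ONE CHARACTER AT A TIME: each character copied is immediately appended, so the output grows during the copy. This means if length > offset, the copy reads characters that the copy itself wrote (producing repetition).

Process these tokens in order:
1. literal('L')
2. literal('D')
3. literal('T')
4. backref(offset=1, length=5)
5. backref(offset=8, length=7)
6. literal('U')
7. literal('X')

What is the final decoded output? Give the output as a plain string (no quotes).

Answer: LDTTTTTTLDTTTTTUX

Derivation:
Token 1: literal('L'). Output: "L"
Token 2: literal('D'). Output: "LD"
Token 3: literal('T'). Output: "LDT"
Token 4: backref(off=1, len=5) (overlapping!). Copied 'TTTTT' from pos 2. Output: "LDTTTTTT"
Token 5: backref(off=8, len=7). Copied 'LDTTTTT' from pos 0. Output: "LDTTTTTTLDTTTTT"
Token 6: literal('U'). Output: "LDTTTTTTLDTTTTTU"
Token 7: literal('X'). Output: "LDTTTTTTLDTTTTTUX"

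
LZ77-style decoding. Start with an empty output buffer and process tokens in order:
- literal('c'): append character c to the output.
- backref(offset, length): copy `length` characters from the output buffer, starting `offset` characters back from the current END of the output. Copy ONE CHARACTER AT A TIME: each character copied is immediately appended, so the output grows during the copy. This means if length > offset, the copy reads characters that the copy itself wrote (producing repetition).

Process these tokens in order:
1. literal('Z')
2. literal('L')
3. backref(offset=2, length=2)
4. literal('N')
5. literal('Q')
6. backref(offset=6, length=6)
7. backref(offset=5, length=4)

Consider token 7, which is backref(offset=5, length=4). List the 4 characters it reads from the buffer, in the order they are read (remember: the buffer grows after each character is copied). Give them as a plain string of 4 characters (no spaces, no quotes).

Answer: LZLN

Derivation:
Token 1: literal('Z'). Output: "Z"
Token 2: literal('L'). Output: "ZL"
Token 3: backref(off=2, len=2). Copied 'ZL' from pos 0. Output: "ZLZL"
Token 4: literal('N'). Output: "ZLZLN"
Token 5: literal('Q'). Output: "ZLZLNQ"
Token 6: backref(off=6, len=6). Copied 'ZLZLNQ' from pos 0. Output: "ZLZLNQZLZLNQ"
Token 7: backref(off=5, len=4). Buffer before: "ZLZLNQZLZLNQ" (len 12)
  byte 1: read out[7]='L', append. Buffer now: "ZLZLNQZLZLNQL"
  byte 2: read out[8]='Z', append. Buffer now: "ZLZLNQZLZLNQLZ"
  byte 3: read out[9]='L', append. Buffer now: "ZLZLNQZLZLNQLZL"
  byte 4: read out[10]='N', append. Buffer now: "ZLZLNQZLZLNQLZLN"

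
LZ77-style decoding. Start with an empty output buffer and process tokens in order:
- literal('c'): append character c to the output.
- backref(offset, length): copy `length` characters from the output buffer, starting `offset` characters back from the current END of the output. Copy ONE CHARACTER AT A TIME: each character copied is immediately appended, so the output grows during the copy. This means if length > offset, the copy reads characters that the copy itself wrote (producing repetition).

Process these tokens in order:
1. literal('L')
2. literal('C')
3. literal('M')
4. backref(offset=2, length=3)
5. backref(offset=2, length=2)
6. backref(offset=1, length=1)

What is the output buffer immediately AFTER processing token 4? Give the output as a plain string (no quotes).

Answer: LCMCMC

Derivation:
Token 1: literal('L'). Output: "L"
Token 2: literal('C'). Output: "LC"
Token 3: literal('M'). Output: "LCM"
Token 4: backref(off=2, len=3) (overlapping!). Copied 'CMC' from pos 1. Output: "LCMCMC"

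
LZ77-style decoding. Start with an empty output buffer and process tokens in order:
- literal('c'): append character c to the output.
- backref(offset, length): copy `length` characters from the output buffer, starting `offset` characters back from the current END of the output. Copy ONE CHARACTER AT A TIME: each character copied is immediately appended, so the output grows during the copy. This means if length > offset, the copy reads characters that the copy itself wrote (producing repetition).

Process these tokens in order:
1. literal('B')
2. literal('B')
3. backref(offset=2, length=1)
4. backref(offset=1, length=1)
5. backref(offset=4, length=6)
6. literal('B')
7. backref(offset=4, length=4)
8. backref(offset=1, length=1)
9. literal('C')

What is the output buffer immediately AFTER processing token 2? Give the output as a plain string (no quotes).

Answer: BB

Derivation:
Token 1: literal('B'). Output: "B"
Token 2: literal('B'). Output: "BB"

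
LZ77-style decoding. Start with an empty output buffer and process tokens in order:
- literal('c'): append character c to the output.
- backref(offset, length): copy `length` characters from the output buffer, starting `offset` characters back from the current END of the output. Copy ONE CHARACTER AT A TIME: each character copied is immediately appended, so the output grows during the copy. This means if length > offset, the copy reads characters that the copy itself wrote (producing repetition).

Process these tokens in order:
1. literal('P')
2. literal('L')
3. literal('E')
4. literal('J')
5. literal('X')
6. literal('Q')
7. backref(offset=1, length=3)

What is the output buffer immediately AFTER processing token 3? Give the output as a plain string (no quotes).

Token 1: literal('P'). Output: "P"
Token 2: literal('L'). Output: "PL"
Token 3: literal('E'). Output: "PLE"

Answer: PLE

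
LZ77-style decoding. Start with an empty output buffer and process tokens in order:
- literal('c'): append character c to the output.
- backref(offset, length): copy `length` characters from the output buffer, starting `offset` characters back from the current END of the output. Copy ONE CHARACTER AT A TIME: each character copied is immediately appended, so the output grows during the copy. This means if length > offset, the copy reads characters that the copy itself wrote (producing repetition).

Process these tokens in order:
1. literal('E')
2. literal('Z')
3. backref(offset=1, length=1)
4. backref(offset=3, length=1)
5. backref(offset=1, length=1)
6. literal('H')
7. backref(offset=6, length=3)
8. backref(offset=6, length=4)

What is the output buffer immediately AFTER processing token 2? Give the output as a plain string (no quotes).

Token 1: literal('E'). Output: "E"
Token 2: literal('Z'). Output: "EZ"

Answer: EZ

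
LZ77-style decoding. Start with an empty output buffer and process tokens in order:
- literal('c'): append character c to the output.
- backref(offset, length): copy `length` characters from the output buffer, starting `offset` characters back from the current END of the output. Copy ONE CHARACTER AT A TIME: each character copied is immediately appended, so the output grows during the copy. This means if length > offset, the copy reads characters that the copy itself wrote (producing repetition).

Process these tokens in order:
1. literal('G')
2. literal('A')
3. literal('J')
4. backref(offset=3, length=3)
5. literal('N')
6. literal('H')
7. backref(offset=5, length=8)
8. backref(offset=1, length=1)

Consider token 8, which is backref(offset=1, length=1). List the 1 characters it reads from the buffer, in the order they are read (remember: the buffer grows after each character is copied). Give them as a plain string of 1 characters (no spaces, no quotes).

Answer: J

Derivation:
Token 1: literal('G'). Output: "G"
Token 2: literal('A'). Output: "GA"
Token 3: literal('J'). Output: "GAJ"
Token 4: backref(off=3, len=3). Copied 'GAJ' from pos 0. Output: "GAJGAJ"
Token 5: literal('N'). Output: "GAJGAJN"
Token 6: literal('H'). Output: "GAJGAJNH"
Token 7: backref(off=5, len=8) (overlapping!). Copied 'GAJNHGAJ' from pos 3. Output: "GAJGAJNHGAJNHGAJ"
Token 8: backref(off=1, len=1). Buffer before: "GAJGAJNHGAJNHGAJ" (len 16)
  byte 1: read out[15]='J', append. Buffer now: "GAJGAJNHGAJNHGAJJ"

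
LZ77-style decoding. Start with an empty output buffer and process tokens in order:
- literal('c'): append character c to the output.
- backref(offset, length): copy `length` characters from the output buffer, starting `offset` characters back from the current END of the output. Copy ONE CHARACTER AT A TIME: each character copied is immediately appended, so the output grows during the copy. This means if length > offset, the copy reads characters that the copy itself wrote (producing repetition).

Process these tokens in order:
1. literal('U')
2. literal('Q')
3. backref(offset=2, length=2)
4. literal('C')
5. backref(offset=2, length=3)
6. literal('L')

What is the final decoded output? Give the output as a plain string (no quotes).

Answer: UQUQCQCQL

Derivation:
Token 1: literal('U'). Output: "U"
Token 2: literal('Q'). Output: "UQ"
Token 3: backref(off=2, len=2). Copied 'UQ' from pos 0. Output: "UQUQ"
Token 4: literal('C'). Output: "UQUQC"
Token 5: backref(off=2, len=3) (overlapping!). Copied 'QCQ' from pos 3. Output: "UQUQCQCQ"
Token 6: literal('L'). Output: "UQUQCQCQL"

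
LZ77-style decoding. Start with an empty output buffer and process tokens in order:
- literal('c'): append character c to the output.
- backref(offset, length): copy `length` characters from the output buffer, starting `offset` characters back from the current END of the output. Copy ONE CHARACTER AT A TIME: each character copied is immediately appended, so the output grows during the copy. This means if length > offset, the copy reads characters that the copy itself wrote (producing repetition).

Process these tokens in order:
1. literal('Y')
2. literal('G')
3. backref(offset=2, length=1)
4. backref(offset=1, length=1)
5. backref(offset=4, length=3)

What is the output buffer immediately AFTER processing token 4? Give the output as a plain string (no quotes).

Token 1: literal('Y'). Output: "Y"
Token 2: literal('G'). Output: "YG"
Token 3: backref(off=2, len=1). Copied 'Y' from pos 0. Output: "YGY"
Token 4: backref(off=1, len=1). Copied 'Y' from pos 2. Output: "YGYY"

Answer: YGYY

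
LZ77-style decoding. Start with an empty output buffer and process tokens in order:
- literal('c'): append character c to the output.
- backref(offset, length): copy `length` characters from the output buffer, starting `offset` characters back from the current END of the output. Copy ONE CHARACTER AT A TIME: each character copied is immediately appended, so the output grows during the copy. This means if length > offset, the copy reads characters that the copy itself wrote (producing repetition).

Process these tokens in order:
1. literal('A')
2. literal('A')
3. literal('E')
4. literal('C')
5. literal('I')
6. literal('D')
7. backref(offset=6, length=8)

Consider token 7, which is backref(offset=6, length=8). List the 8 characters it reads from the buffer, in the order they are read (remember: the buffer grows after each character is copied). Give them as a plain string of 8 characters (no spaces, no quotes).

Answer: AAECIDAA

Derivation:
Token 1: literal('A'). Output: "A"
Token 2: literal('A'). Output: "AA"
Token 3: literal('E'). Output: "AAE"
Token 4: literal('C'). Output: "AAEC"
Token 5: literal('I'). Output: "AAECI"
Token 6: literal('D'). Output: "AAECID"
Token 7: backref(off=6, len=8). Buffer before: "AAECID" (len 6)
  byte 1: read out[0]='A', append. Buffer now: "AAECIDA"
  byte 2: read out[1]='A', append. Buffer now: "AAECIDAA"
  byte 3: read out[2]='E', append. Buffer now: "AAECIDAAE"
  byte 4: read out[3]='C', append. Buffer now: "AAECIDAAEC"
  byte 5: read out[4]='I', append. Buffer now: "AAECIDAAECI"
  byte 6: read out[5]='D', append. Buffer now: "AAECIDAAECID"
  byte 7: read out[6]='A', append. Buffer now: "AAECIDAAECIDA"
  byte 8: read out[7]='A', append. Buffer now: "AAECIDAAECIDAA"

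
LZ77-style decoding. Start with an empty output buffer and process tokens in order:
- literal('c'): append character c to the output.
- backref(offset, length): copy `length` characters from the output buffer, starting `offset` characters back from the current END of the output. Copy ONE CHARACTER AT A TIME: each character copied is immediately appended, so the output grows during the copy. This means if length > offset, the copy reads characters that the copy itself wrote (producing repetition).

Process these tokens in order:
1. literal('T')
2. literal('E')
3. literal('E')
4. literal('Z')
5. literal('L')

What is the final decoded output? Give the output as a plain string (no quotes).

Token 1: literal('T'). Output: "T"
Token 2: literal('E'). Output: "TE"
Token 3: literal('E'). Output: "TEE"
Token 4: literal('Z'). Output: "TEEZ"
Token 5: literal('L'). Output: "TEEZL"

Answer: TEEZL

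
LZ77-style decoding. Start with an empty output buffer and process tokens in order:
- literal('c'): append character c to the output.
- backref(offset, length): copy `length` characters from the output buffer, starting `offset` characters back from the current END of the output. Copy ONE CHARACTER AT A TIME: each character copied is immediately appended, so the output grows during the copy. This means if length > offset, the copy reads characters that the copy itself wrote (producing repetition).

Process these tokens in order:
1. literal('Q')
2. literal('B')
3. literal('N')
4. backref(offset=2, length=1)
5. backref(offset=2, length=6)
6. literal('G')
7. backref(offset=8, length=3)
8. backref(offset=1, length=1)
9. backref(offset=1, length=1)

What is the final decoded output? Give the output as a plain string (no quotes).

Token 1: literal('Q'). Output: "Q"
Token 2: literal('B'). Output: "QB"
Token 3: literal('N'). Output: "QBN"
Token 4: backref(off=2, len=1). Copied 'B' from pos 1. Output: "QBNB"
Token 5: backref(off=2, len=6) (overlapping!). Copied 'NBNBNB' from pos 2. Output: "QBNBNBNBNB"
Token 6: literal('G'). Output: "QBNBNBNBNBG"
Token 7: backref(off=8, len=3). Copied 'BNB' from pos 3. Output: "QBNBNBNBNBGBNB"
Token 8: backref(off=1, len=1). Copied 'B' from pos 13. Output: "QBNBNBNBNBGBNBB"
Token 9: backref(off=1, len=1). Copied 'B' from pos 14. Output: "QBNBNBNBNBGBNBBB"

Answer: QBNBNBNBNBGBNBBB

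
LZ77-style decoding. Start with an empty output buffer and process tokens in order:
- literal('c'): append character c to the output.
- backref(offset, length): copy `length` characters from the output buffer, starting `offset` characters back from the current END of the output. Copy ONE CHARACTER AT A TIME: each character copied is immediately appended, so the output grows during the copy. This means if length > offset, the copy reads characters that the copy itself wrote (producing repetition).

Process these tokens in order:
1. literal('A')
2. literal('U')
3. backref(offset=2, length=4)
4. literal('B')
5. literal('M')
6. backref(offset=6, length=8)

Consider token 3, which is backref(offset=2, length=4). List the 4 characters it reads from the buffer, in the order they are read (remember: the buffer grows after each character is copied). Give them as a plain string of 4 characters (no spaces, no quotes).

Answer: AUAU

Derivation:
Token 1: literal('A'). Output: "A"
Token 2: literal('U'). Output: "AU"
Token 3: backref(off=2, len=4). Buffer before: "AU" (len 2)
  byte 1: read out[0]='A', append. Buffer now: "AUA"
  byte 2: read out[1]='U', append. Buffer now: "AUAU"
  byte 3: read out[2]='A', append. Buffer now: "AUAUA"
  byte 4: read out[3]='U', append. Buffer now: "AUAUAU"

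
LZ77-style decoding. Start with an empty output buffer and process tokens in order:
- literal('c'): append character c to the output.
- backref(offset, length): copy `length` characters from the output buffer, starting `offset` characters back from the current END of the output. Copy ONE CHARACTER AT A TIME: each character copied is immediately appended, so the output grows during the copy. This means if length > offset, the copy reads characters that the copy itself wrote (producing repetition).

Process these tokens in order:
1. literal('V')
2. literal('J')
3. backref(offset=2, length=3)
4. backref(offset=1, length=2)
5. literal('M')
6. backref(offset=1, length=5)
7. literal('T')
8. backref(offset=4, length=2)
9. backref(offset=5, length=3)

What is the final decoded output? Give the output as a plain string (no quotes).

Token 1: literal('V'). Output: "V"
Token 2: literal('J'). Output: "VJ"
Token 3: backref(off=2, len=3) (overlapping!). Copied 'VJV' from pos 0. Output: "VJVJV"
Token 4: backref(off=1, len=2) (overlapping!). Copied 'VV' from pos 4. Output: "VJVJVVV"
Token 5: literal('M'). Output: "VJVJVVVM"
Token 6: backref(off=1, len=5) (overlapping!). Copied 'MMMMM' from pos 7. Output: "VJVJVVVMMMMMM"
Token 7: literal('T'). Output: "VJVJVVVMMMMMMT"
Token 8: backref(off=4, len=2). Copied 'MM' from pos 10. Output: "VJVJVVVMMMMMMTMM"
Token 9: backref(off=5, len=3). Copied 'MMT' from pos 11. Output: "VJVJVVVMMMMMMTMMMMT"

Answer: VJVJVVVMMMMMMTMMMMT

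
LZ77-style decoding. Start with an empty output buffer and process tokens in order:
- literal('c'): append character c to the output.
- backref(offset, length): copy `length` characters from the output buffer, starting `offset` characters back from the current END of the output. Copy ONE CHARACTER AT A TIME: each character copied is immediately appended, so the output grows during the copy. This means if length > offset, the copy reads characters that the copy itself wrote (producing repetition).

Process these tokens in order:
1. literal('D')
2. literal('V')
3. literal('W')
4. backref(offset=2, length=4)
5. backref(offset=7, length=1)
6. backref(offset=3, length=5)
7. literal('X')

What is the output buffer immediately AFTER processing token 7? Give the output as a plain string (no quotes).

Token 1: literal('D'). Output: "D"
Token 2: literal('V'). Output: "DV"
Token 3: literal('W'). Output: "DVW"
Token 4: backref(off=2, len=4) (overlapping!). Copied 'VWVW' from pos 1. Output: "DVWVWVW"
Token 5: backref(off=7, len=1). Copied 'D' from pos 0. Output: "DVWVWVWD"
Token 6: backref(off=3, len=5) (overlapping!). Copied 'VWDVW' from pos 5. Output: "DVWVWVWDVWDVW"
Token 7: literal('X'). Output: "DVWVWVWDVWDVWX"

Answer: DVWVWVWDVWDVWX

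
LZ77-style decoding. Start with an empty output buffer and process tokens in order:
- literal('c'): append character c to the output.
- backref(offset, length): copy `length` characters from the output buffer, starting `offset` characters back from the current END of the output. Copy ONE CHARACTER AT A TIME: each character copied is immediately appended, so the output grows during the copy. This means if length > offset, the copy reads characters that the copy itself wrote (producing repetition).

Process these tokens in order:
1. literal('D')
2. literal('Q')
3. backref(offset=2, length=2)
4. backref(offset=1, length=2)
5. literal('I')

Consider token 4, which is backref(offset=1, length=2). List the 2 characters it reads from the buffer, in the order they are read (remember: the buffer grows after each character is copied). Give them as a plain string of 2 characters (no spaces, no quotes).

Token 1: literal('D'). Output: "D"
Token 2: literal('Q'). Output: "DQ"
Token 3: backref(off=2, len=2). Copied 'DQ' from pos 0. Output: "DQDQ"
Token 4: backref(off=1, len=2). Buffer before: "DQDQ" (len 4)
  byte 1: read out[3]='Q', append. Buffer now: "DQDQQ"
  byte 2: read out[4]='Q', append. Buffer now: "DQDQQQ"

Answer: QQ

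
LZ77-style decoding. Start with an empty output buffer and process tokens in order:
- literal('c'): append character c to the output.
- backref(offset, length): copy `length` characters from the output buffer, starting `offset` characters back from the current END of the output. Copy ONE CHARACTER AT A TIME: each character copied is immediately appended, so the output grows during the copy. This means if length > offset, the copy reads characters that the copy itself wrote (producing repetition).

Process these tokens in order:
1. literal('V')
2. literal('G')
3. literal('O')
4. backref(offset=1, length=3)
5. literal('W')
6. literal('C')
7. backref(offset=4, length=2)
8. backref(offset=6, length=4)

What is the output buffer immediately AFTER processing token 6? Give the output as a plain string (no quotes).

Token 1: literal('V'). Output: "V"
Token 2: literal('G'). Output: "VG"
Token 3: literal('O'). Output: "VGO"
Token 4: backref(off=1, len=3) (overlapping!). Copied 'OOO' from pos 2. Output: "VGOOOO"
Token 5: literal('W'). Output: "VGOOOOW"
Token 6: literal('C'). Output: "VGOOOOWC"

Answer: VGOOOOWC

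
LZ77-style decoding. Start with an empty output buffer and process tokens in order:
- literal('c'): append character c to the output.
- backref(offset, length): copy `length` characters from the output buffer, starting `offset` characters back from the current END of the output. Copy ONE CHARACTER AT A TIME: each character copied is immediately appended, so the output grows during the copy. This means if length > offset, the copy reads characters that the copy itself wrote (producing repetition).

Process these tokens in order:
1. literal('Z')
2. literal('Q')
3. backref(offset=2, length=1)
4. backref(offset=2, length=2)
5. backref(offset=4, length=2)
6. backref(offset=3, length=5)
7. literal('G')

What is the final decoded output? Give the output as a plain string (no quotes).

Answer: ZQZQZQZZQZZQG

Derivation:
Token 1: literal('Z'). Output: "Z"
Token 2: literal('Q'). Output: "ZQ"
Token 3: backref(off=2, len=1). Copied 'Z' from pos 0. Output: "ZQZ"
Token 4: backref(off=2, len=2). Copied 'QZ' from pos 1. Output: "ZQZQZ"
Token 5: backref(off=4, len=2). Copied 'QZ' from pos 1. Output: "ZQZQZQZ"
Token 6: backref(off=3, len=5) (overlapping!). Copied 'ZQZZQ' from pos 4. Output: "ZQZQZQZZQZZQ"
Token 7: literal('G'). Output: "ZQZQZQZZQZZQG"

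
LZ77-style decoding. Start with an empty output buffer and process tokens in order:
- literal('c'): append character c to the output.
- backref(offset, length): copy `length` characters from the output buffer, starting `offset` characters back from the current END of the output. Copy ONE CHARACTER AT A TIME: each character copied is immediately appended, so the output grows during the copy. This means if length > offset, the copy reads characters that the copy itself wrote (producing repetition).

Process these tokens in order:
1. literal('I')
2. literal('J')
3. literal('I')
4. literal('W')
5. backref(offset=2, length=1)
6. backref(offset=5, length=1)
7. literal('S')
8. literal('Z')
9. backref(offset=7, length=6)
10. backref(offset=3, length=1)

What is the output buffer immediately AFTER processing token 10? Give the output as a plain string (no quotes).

Answer: IJIWIISZJIWIISI

Derivation:
Token 1: literal('I'). Output: "I"
Token 2: literal('J'). Output: "IJ"
Token 3: literal('I'). Output: "IJI"
Token 4: literal('W'). Output: "IJIW"
Token 5: backref(off=2, len=1). Copied 'I' from pos 2. Output: "IJIWI"
Token 6: backref(off=5, len=1). Copied 'I' from pos 0. Output: "IJIWII"
Token 7: literal('S'). Output: "IJIWIIS"
Token 8: literal('Z'). Output: "IJIWIISZ"
Token 9: backref(off=7, len=6). Copied 'JIWIIS' from pos 1. Output: "IJIWIISZJIWIIS"
Token 10: backref(off=3, len=1). Copied 'I' from pos 11. Output: "IJIWIISZJIWIISI"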